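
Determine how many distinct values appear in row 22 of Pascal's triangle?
Row 22 has entries C(22,0)..C(22,22); by symmetry C(22,k)=C(22,22-k), giving 12 distinct values.

Answer: 12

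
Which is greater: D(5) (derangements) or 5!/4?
D(5)

Solution: D(5) = (5-1)·[D(4) + D(3)] = 4·[9 + 2] = 44; 5!/4 = 120/4 = 30.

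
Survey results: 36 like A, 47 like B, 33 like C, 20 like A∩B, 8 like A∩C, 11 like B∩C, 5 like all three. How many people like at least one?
82

Reasoning: |A∪B∪C| = 36+47+33-20-8-11+5 = 82.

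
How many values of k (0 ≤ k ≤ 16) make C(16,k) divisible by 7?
8

Working:
Checking C(16,k) mod 7 for k = 0..16: divisible at k = 3, 4, 5, 6, 10, 11, 12, 13. That's 8 values.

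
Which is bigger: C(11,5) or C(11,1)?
C(11,5)

Solution: C(11,5)=462, C(11,1)=11.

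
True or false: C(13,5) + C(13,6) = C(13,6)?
False
Pascal's identity gives C(14,6) = 3,003, whereas C(13,6) = 1,716.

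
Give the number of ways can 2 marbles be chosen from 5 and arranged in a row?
20

Working:
P(5,2) = 5!/(5-2)! = 20.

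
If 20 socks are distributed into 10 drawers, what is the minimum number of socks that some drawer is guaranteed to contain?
2

Solution: Pigeonhole: ⌈20/10⌉ = 2.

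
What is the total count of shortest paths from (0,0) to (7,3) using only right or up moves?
Choose 7 rights from 10 moves: C(10,7) = 120.

Answer: 120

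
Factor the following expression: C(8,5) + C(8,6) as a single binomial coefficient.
C(9,6)

By Pascal's identity: C(8,5) + C(8,6) = C(9,6) = 84.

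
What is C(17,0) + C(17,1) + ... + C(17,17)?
Sum of binomial coefficients = 2^17 = 131,072.
Final answer: 131,072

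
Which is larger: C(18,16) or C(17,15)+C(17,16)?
By Pascal's identity: C(18,16) = C(17,15)+C(17,16) = 153. Equal.
Final answer: Equal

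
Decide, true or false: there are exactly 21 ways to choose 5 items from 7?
True

Reasoning: C(7,5) = 21.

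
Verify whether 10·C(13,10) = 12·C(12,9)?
False

Explanation: Absorption identity k·C(n,k) = n·C(n-1,k-1). LHS = 10·286 = 2,860; RHS = 12·220 = 2,640.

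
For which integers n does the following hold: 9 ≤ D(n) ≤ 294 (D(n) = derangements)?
4, 5, 6

Solution: Using D(n) = (n−1)[D(n−1) + D(n−2)] with D(1)=0, D(2)=1: D(3)=2; D(4)=9; D(5)=44; D(6)=265; D(7)=1,854. So valid n = 4, 5, 6.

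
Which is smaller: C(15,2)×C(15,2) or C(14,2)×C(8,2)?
C(14,2)×C(8,2)

C(15,2)×C(15,2)=11,025, C(14,2)×C(8,2)=2,548.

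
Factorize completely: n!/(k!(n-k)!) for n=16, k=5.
This is the binomial coefficient C(16,5) = 4,368.

Answer: C(16,5) = 4,368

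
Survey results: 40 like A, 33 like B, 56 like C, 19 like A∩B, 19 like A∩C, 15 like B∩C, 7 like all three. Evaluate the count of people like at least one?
83

Explanation: |A∪B∪C| = 40+33+56-19-19-15+7 = 83.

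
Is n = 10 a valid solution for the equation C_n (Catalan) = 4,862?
No
C_10 = C(20,10)/(10+1) = 184,756/11 = 16,796, which does not equal 4,862.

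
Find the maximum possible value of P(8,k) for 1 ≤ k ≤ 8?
40,320

P(8,k) increases in k, so maximum at k = 8: 8! = 40,320.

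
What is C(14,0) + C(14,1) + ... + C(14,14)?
16,384

Working:
Sum of binomial coefficients = 2^14 = 16,384.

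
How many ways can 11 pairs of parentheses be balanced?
Using the Catalan number formula: C_n = C(2n, n) / (n+1)
C_11 = C(22, 11) / (11+1)
     = 705432 / 12
     = 58,786
Final answer: 58,786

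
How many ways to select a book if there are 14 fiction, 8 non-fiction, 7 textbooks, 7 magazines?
36

Explanation: By the addition principle: 14 + 8 + 7 + 7 = 36.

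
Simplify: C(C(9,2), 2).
C(9,2) = 36, then C(36, 2) = 630.
Final answer: 630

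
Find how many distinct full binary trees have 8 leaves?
429

Reasoning: Using the Catalan number formula: C_n = C(2n, n) / (n+1)
C_7 = C(14, 7) / (7+1)
     = 3432 / 8
     = 429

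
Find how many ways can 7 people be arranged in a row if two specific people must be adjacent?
Treat pair as unit: (7-1)! arrangements × 2 internal orders = 1,440.
Final answer: 1,440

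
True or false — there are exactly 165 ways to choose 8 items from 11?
C(11,8) = 165.

Answer: True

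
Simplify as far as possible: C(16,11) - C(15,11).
3,003

Working:
C(16,11) - C(15,11) = C(15,10) = 3,003.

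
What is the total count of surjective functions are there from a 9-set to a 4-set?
186,480

Working:
Onto functions = 4! × S(9,4)
First compute S(9,4) via recurrence:
Using the Stirling recurrence: S(n,k) = k·S(n-1,k) + S(n-1,k-1)
S(9,4) = 4·S(8,4) + S(8,3)
         = 4·1701 + 966
         = 6804 + 966
         = 7,770
Then: 24 × 7770 = 186,480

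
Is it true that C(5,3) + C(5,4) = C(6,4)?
True
Pascal's identity: LHS = 10 + 5 = 15; RHS = C(6,4) = 15. Both sides agree, so the statement holds.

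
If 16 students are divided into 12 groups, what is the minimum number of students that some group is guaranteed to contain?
2
Pigeonhole: ⌈16/12⌉ = 2.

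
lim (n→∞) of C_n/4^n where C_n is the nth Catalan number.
0

Working:
C_n ~ 4^n/(n^(3/2)√π), so n^0·C_n/4^n ~ n^(0 − 3/2)/√π → 0.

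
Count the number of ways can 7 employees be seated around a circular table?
720

Working:
Circular arrangements: (7-1)! = 720.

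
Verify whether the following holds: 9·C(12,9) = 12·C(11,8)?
True
Absorption identity k·C(n,k) = n·C(n-1,k-1). LHS = 9·220 = 1,980; RHS = 12·165 = 1,980.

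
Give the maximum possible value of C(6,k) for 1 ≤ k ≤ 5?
20

C(6,k) is maximised at the centre of the row: C(6,3) = 20.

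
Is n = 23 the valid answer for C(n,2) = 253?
Yes

C(23,2) = 23·22/2! = 506/2 = 253, which equals 253.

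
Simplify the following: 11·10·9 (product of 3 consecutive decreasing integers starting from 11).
990

Working:
This is P(11,3) = 11!/(8)! = 990.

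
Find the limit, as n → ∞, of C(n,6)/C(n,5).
∞

Solution: C(n,6)/C(n,5) = (n-5)/6 → ∞ as n → ∞.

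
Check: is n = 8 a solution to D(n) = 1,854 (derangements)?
D(8) = (8-1)·[D(7) + D(6)] = 7·[1,854 + 265] = 14,833, which does not equal 1,854.

Answer: No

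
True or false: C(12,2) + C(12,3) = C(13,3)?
Pascal's identity C(n,k) + C(n,k+1) = C(n+1,k+1): 66 + 220 = 286 = C(13,3).

Answer: True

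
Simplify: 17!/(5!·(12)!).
6,188

This is C(17,5) = 6,188.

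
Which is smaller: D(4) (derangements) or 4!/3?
4!/3
D(4) = (4-1)·[D(3) + D(2)] = 3·[2 + 1] = 9; 4!/3 = 24/3 = 8.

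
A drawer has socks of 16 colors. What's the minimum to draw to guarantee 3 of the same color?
Worst case: 2 of each = 32. One more: 33.

Answer: 33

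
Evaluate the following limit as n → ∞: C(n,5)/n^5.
1/120

Solution: C(n,5) ≈ n^5/5! for large n. Limit = 1/5! = 1/120.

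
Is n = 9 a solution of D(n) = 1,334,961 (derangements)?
No

Working:
D(9) = (9-1)·[D(8) + D(7)] = 8·[14,833 + 1,854] = 133,496, which does not equal 1,334,961.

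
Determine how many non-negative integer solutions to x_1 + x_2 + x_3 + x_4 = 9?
220

C(9+4-1, 4-1) = 220.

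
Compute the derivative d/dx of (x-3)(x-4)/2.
(2x - 7)/2

Reasoning: d/dx[(x-3)(x-4)] = (x-4) + (x-3) = 2x - 7. Dividing by 2 gives (2x - 7)/2.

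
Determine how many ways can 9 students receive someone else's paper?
Using D(n) = (n-1)[D(n-1) + D(n-2)]:
D(9) = (9-1) × [D(8) + D(7)]
      = 8 × [14833 + 1854]
      = 8 × 16687
      = 133,496
Final answer: 133,496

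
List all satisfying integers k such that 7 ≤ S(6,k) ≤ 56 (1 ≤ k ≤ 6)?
S(6,1)=1; S(6,2)=31; S(6,3)=90; S(6,4)=65; S(6,5)=15; S(6,6)=1. So valid k = 2, 5.
Final answer: 2, 5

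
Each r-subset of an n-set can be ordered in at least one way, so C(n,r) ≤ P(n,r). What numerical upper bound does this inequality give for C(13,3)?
1,716

Reasoning: P(13,3) = 13·12·11 = 1,716, so C(13,3) ≤ 1,716. (The bound is loose by a factor of 3! = 6: C(13,3) = 1,716/6 = 286.)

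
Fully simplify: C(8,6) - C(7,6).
C(8,6) - C(7,6) = C(7,5) = 21.
Final answer: 21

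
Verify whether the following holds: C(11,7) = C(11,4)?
Symmetry C(n,k) = C(n,n-k): C(11,7) = 330 and C(11,4) = 330. Both sides agree, so the statement holds.

Answer: True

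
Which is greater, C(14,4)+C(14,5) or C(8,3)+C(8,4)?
C(14,4)+C(14,5)

First=3,003, Second=126.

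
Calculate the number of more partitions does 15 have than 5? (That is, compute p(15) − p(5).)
169

Solution: Pentagonal recurrence p(n) = p(n−1) + p(n−2) − p(n−5) − p(n−7) + …: p(15) = p(14) + p(13) − p(10) − p(8) + p(3) + p(0) = 135 + 101 − 42 − 22 + 3 + 1 = 176.
p(5) = p(4) + p(3) − p(0) = 5 + 3 − 1 = 7.
Difference = 176 − 7 = 169.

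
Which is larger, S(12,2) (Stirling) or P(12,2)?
S(12,2) = 2·S(11,2) + S(11,1) = 2·1,023 + 1 = 2,047; P(12,2) = 132.
Final answer: S(12,2)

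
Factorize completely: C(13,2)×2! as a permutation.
P(13,2)
C(13,2)×2! = [13!/(2!(11)!)]×2! = 13!/(11)! = P(13,2) = 156.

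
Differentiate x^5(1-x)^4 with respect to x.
5x^4(1-x)^4 - 4x^5(1-x)^3

Explanation: Product rule: 5x^{4}(1-x)^{4} + x^5·(-4)(1-x)^{3}.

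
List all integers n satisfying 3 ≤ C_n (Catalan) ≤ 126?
C_2=2; C_3=5; C_4=14; C_5=42; C_6=132. So valid n = 3, 4, 5.
Final answer: 3, 4, 5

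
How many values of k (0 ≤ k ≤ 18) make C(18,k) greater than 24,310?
5

Explanation: Row 18 is unimodal and symmetric about k=18/2. C(18,6)=18,564 ≤ 24,310; C(18,7)=31,824 > 24,310; by symmetry C(18,k) > 24,310 for k = 7..11. That's 11 - 7 + 1 = 5 values.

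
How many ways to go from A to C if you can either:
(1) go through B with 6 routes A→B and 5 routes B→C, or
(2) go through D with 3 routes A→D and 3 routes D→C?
39

Working:
Route via B: 6×5=30. Route via D: 3×3=9. Total: 39.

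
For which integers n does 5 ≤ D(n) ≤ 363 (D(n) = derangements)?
4, 5, 6

Working:
Using D(n) = (n−1)[D(n−1) + D(n−2)] with D(1)=0, D(2)=1: D(3)=2; D(4)=9; D(5)=44; D(6)=265; D(7)=1,854. So valid n = 4, 5, 6.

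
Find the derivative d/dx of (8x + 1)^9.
72(8x + 1)^8

Explanation: Chain rule: 9(8x+1)^{8} × 8 = 72(8x+1)^{8}.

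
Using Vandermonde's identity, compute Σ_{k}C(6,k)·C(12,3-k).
816

= C(6+12,3) = C(18,3) = 816.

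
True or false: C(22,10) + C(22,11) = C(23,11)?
True

Working:
Pascal's identity C(n,k) + C(n,k+1) = C(n+1,k+1): 646,646 + 705,432 = 1,352,078 = C(23,11).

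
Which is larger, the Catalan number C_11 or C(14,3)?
C_11

Reasoning: C_11 = C(22,11)/(11+1) = 705,432/12 = 58,786; C(14,3) = 364.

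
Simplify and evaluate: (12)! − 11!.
439,084,800
(12)! − 11! = (12)·11! − 11! = (12−1)·11! = 11·11! = 439,084,800.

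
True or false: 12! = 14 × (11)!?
False

Solution: 12! = 12 × 11! = 479,001,600, but 14 × 11! = 558,835,200.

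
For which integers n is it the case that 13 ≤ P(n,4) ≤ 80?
4

Working:
P(3,4)=0; P(4,4)=24; P(5,4)=120. So valid n = 4.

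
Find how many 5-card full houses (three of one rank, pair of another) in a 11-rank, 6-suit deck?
33,000

Working:
Triple rank: 11. Triple suits: C(6,3)=20. Pair rank: 10. Pair suits: C(6,2)=15. Total: 33,000.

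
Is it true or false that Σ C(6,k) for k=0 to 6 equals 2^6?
True

Binomial theorem: Σ C(6,k) = (1+1)^6 = 2^6 = 64; RHS 2^6 = 64.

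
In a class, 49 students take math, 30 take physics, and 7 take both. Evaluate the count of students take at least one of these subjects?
72

Working:
|A∪B| = |A|+|B|-|A∩B| = 49+30-7 = 72.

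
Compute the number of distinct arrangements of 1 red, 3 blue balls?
4

Working:
Multinomial: 4!/(1! × 3!) = 4.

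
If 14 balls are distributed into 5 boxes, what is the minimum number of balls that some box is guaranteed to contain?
3

Pigeonhole: ⌈14/5⌉ = 3.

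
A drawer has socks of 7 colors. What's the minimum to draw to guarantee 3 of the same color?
15

Worst case: 2 of each = 14. One more: 15.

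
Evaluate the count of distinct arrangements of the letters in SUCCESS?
420

Working:
Word has 7 letters (S=3, U=1, C=2, E=1). Arrangements: 7!/Π(k!) = 420.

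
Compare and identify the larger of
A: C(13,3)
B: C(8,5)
A

Working:
A=C(13,3)=286, B=C(8,5)=56.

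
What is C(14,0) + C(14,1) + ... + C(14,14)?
16,384

Solution: Sum of binomial coefficients = 2^14 = 16,384.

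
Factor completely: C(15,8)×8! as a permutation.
P(15,8)
C(15,8)×8! = [15!/(8!(7)!)]×8! = 15!/(7)! = P(15,8) = 259,459,200.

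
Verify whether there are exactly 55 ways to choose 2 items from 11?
C(11,2) = 55.

Answer: True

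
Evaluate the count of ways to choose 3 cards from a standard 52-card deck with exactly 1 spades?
9,633

Reasoning: 13 spades and 39 non-spades: C(13,1) × C(39,2) = 13 × 741 = 9,633.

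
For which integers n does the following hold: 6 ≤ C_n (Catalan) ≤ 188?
C_3=5; C_4=14; C_5=42; C_6=132; C_7=429. So valid n = 4, 5, 6.
Final answer: 4, 5, 6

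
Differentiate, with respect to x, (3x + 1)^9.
27(3x + 1)^8
Chain rule: 9(3x+1)^{8} × 3 = 27(3x+1)^{8}.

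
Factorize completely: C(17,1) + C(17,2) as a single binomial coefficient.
C(18,2)

Solution: By Pascal's identity: C(17,1) + C(17,2) = C(18,2) = 153.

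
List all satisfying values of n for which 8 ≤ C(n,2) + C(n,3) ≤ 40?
4, 5, 6

C(3,2)+C(3,3)=4; C(4,2)+C(4,3)=10; C(5,2)+C(5,3)=20; C(6,2)+C(6,3)=35; C(7,2)+C(7,3)=56. So valid n = 4, 5, 6.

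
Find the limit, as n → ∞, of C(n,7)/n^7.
1/5040

Solution: C(n,7) ≈ n^7/7! for large n. Limit = 1/7! = 1/5040.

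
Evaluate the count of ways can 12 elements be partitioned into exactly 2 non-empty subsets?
2,047
This equals S(12,2), the Stirling number of the 2nd kind.
Using the Stirling recurrence: S(n,k) = k·S(n-1,k) + S(n-1,k-1)
S(12,2) = 2·S(11,2) + S(11,1)
         = 2·1023 + 1
         = 2046 + 1
         = 2,047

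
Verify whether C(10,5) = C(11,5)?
False
LHS = C(10,5) = 252; RHS = C(11,5) = 462. 252 ≠ 462, so the statement does not hold.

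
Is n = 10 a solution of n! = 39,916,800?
10! = 10·9! = 10·362,880 = 3,628,800, which does not equal 39,916,800.
Final answer: No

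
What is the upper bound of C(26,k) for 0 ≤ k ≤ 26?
10,400,600

Solution: Maximum at k = 13: C(26,13) = 10,400,600.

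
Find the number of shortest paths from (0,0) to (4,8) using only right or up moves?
495

Reasoning: Choose 4 rights from 12 moves: C(12,4) = 495.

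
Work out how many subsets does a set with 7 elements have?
128

Explanation: Each element can be included or excluded: 2^7 = 128.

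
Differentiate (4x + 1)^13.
52(4x + 1)^12
Chain rule: 13(4x+1)^{12} × 4 = 52(4x+1)^{12}.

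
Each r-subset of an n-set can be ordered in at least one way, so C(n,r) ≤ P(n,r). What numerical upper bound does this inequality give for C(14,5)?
240,240

Solution: P(14,5) = 14·13·12·11·10 = 240,240, so C(14,5) ≤ 240,240. (The bound is loose by a factor of 5! = 120: C(14,5) = 240,240/120 = 2,002.)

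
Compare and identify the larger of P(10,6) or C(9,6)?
P(10,6)

Explanation: P(10,6)=151,200, C(9,6)=84.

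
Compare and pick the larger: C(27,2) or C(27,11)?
C(27,11)

Explanation: C(27,2)=351, C(27,11)=13,037,895.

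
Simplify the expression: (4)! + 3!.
30
(4)! + 3! = (4)·3! + 3! = (4+1)·3! = 5·3! = 30.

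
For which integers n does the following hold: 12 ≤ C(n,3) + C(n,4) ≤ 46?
5, 6

Explanation: C(4,3)+C(4,4)=5; C(5,3)+C(5,4)=15; C(6,3)+C(6,4)=35; C(7,3)+C(7,4)=70. So valid n = 5, 6.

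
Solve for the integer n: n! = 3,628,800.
10

Solution: n! is strictly increasing. 8! = 40,320, 9! = 362,880, 10! = 3,628,800 ✓. So n = 10.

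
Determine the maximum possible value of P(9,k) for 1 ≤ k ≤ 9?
P(9,k) increases in k, so maximum at k = 9: 9! = 362,880.

Answer: 362,880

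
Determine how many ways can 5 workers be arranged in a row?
120

Explanation: Arrangements of 5 distinct objects: 5! = 120.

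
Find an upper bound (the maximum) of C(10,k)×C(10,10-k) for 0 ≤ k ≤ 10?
63,504
C(10,k)·C(10,10-k) = C(10,k)², maximised at the centre k = 5: C(10,5)² = 63,504.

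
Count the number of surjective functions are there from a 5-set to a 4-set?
240

Working:
Onto functions = 4! × S(5,4)
First compute S(5,4) via recurrence:
Using the Stirling recurrence: S(n,k) = k·S(n-1,k) + S(n-1,k-1)
S(5,4) = 4·S(4,4) + S(4,3)
         = 4·1 + 6
         = 4 + 6
         = 10
Then: 24 × 10 = 240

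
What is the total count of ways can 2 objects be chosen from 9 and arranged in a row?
P(9,2) = 9!/(9-2)! = 72.

Answer: 72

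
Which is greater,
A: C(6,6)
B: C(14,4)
B

A=C(6,6)=1, B=C(14,4)=1,001.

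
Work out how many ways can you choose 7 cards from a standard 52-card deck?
133,784,560

Reasoning: C(52,7) = 133,784,560.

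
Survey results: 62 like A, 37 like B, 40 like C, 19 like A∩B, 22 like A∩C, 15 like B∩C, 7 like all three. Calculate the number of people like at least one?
90

Explanation: |A∪B∪C| = 62+37+40-19-22-15+7 = 90.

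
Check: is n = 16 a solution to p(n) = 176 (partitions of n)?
No

Working:
Pentagonal recurrence p(n) = p(n−1) + p(n−2) − p(n−5) − p(n−7) + …: p(16) = p(15) + p(14) − p(11) − p(9) + p(4) + p(1) = 176 + 135 − 56 − 30 + 5 + 1 = 231, which does not equal 176.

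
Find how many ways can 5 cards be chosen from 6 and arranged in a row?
720

Explanation: P(6,5) = 6!/(6-5)! = 720.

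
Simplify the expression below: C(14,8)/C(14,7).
C(n,k+1)/C(n,k) = (n−k)/(k+1). Here (14−7)/(7+1) = 7/8 = 7/8.

Answer: 7/8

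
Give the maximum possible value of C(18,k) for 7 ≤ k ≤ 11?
48,620

Working:
C(18,k) is maximised at the centre of the row: C(18,9) = 48,620.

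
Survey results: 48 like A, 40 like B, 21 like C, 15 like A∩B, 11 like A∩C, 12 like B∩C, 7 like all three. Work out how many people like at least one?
78

Reasoning: |A∪B∪C| = 48+40+21-15-11-12+7 = 78.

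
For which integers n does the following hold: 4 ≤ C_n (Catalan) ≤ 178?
3, 4, 5, 6

Reasoning: C_2=2; C_3=5; C_4=14; C_5=42; C_6=132; C_7=429. So valid n = 3, 4, 5, 6.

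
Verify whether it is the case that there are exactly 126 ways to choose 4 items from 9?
True

Solution: C(9,4) = 126.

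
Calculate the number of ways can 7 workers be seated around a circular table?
720

Explanation: Circular arrangements: (7-1)! = 720.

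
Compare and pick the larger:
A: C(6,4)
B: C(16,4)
B

Working:
A=C(6,4)=15, B=C(16,4)=1,820.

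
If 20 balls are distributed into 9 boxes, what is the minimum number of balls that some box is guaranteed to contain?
3

Reasoning: Pigeonhole: ⌈20/9⌉ = 3.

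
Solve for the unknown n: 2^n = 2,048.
11

Working:
2,048 = 1,024 × 2 = 2^10 × 2^1 = 2^11, so n = 11.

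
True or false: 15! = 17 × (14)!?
False

Reasoning: 15! = 15 × 14! = 1,307,674,368,000, but 17 × 14! = 1,482,030,950,400.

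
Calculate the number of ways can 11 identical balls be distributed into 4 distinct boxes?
C(11+4-1, 4-1) = C(14, 3) = 364.
Final answer: 364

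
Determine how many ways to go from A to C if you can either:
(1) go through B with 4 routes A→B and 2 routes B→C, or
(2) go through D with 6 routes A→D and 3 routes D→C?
26

Working:
Route via B: 4×2=8. Route via D: 6×3=18. Total: 26.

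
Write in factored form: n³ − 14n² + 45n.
n(n − 5)(n − 9)
n³ − 14n² + 45n = n(n² − 14n + 45) = n(n − 5)(n − 9).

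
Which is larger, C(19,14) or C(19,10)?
C(19,14)=11,628, C(19,10)=92,378.
Final answer: C(19,10)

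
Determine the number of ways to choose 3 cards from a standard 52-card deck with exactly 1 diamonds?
9,633

Reasoning: 13 diamonds and 39 non-diamonds: C(13,1) × C(39,2) = 13 × 741 = 9,633.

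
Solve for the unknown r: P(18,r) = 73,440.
4

Working:
P(18,r) = 18·17·…·(18−r+1), a product of r factors. Multiplying down from 18: 18 = 18; 18·17 = 306; 18·17·16 = 4,896; 18·17·16·15 = 73,440 ✓ (4 factors). So r = 4.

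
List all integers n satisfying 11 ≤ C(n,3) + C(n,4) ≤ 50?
C(4,3)+C(4,4)=5; C(5,3)+C(5,4)=15; C(6,3)+C(6,4)=35; C(7,3)+C(7,4)=70. So valid n = 5, 6.

Answer: 5, 6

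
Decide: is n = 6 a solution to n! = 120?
6! = 6·5! = 6·120 = 720, which does not equal 120.

Answer: No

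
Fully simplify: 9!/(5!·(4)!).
126

Reasoning: This is C(9,5) = 126.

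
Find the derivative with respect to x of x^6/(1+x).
Quotient rule: [6x^{5}(1+x) - x^6]/(1+x)².

Answer: (6x^5(1+x) - x^6)/(1+x)²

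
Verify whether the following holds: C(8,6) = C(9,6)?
False
LHS = C(8,6) = 28; RHS = C(9,6) = 84. 28 ≠ 84, so the statement does not hold.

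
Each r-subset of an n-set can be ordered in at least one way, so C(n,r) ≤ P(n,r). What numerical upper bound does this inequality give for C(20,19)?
P(20,19) = 20·19·18·17·16·15·14·13·12·11·10·9·8·7·6·5·4·3·2 = 2,432,902,008,176,640,000, so C(20,19) ≤ 2,432,902,008,176,640,000. (The bound is loose by a factor of 19! = 121,645,100,408,832,000: C(20,19) = 2,432,902,008,176,640,000/121,645,100,408,832,000 = 20.)

Answer: 2,432,902,008,176,640,000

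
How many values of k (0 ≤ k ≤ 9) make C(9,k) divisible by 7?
Checking C(9,k) mod 7 for k = 0..9: divisible at k = 3, 4, 5, 6. That's 4 values.

Answer: 4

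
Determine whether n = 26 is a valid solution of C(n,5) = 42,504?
No

Solution: C(26,5) = 26·25·24·23·22/5! = 7,893,600/120 = 65,780, which does not equal 42,504.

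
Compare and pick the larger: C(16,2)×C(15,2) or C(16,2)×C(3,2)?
C(16,2)×C(15,2)

Working:
C(16,2)×C(15,2)=12,600, C(16,2)×C(3,2)=360.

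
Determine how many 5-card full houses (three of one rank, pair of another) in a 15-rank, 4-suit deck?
5,040

Reasoning: Triple rank: 15. Triple suits: C(4,3)=4. Pair rank: 14. Pair suits: C(4,2)=6. Total: 5,040.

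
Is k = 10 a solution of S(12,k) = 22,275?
S(12,10) = 10·S(11,10) + S(11,9) = 10·55 + 1,155 = 1,705, which does not equal 22,275.
Final answer: No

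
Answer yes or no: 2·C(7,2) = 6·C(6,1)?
No

Explanation: Absorption identity k·C(n,k) = n·C(n-1,k-1). LHS = 2·21 = 42; RHS = 6·6 = 36.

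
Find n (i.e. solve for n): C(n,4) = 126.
9

C(n,4) = n(n−1)(n−2)(n−3)/4! is increasing in n, and n(n−1)(n−2)(n−3) = 4!·126 = 3,024 ≈ (n−1.5)^4 gives n ≈ 8.9. Check: C(7,4) = 35, C(8,4) = 70, C(9,4) = 126 ✓. So n = 9.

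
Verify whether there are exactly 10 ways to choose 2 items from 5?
True

Explanation: C(5,2) = 10.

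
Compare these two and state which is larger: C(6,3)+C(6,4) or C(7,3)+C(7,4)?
C(7,3)+C(7,4)

Explanation: First=35, Second=70.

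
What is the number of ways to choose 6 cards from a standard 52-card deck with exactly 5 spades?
13 spades and 39 non-spades: C(13,5) × C(39,1) = 1287 × 39 = 50,193.
Final answer: 50,193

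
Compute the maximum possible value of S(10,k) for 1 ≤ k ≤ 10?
42,525

Row S(10,k) for k = 1..10 (via S(n,k) = k·S(n−1,k) + S(n−1,k−1)): 1, 511, 9,330, 34,105, 42,525, 22,827, 5,880, 750, 45, 1. The row is unimodal; maximum at k = 5: 42,525.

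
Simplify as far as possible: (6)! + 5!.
(6)! + 5! = (6)·5! + 5! = (6+1)·5! = 7·5! = 840.
Final answer: 840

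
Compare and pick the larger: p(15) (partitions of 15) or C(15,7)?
C(15,7)

Solution: Pentagonal recurrence p(n) = p(n−1) + p(n−2) − p(n−5) − p(n−7) + …: p(15) = p(14) + p(13) − p(10) − p(8) + p(3) + p(0) = 135 + 101 − 42 − 22 + 3 + 1 = 176; C(15,7) = 6,435.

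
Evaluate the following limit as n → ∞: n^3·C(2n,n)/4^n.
∞

C(2n,n) ~ 4^n/√(πn), so n^3·C(2n,n)/4^n ~ n^(3 − 1/2)/√π → ∞.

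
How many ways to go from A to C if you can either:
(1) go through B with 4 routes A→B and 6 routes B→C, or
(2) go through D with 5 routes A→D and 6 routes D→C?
54

Solution: Route via B: 4×6=24. Route via D: 5×6=30. Total: 54.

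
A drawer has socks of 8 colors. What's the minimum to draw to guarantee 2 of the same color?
9
Worst case: 1 of each = 8. One more: 9.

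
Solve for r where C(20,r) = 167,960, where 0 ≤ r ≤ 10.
9

Reasoning: C(20,r) is increasing for 0 ≤ r ≤ 10. Stepping up (C(20,r+1) = C(20,r)·(20−r)/(r+1)): C(20,1) = 20, C(20,2) = 190, C(20,3) = 1,140, C(20,4) = 4,845, C(20,5) = 15,504, C(20,6) = 38,760, C(20,7) = 77,520, C(20,8) = 125,970, C(20,9) = 167,960 ✓. So r = 9.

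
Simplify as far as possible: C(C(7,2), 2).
210

Reasoning: C(7,2) = 21, then C(21, 2) = 210.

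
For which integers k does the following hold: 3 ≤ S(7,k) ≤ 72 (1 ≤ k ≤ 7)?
S(7,1)=1; S(7,2)=63; S(7,3)=301; S(7,4)=350; S(7,5)=140; S(7,6)=21; S(7,7)=1. So valid k = 2, 6.
Final answer: 2, 6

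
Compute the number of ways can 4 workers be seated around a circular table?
6

Reasoning: Circular arrangements: (4-1)! = 6.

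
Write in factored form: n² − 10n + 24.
(n − 4)(n − 6)

Seek roots whose sum is 10 and product is 24: (4, 6). So n² − 10n + 24 = (n − 4)(n − 6).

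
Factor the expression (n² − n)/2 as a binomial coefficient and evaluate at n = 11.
(n² − n)/2 = n(n−1)/2 = C(n,2). At n = 11: C(11,2) = 55.

Answer: C(n,2); C(11,2) = 55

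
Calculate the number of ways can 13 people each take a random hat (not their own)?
2,290,792,932

Reasoning: Using D(n) = (n-1)[D(n-1) + D(n-2)]:
D(13) = (13-1) × [D(12) + D(11)]
      = 12 × [176214841 + 14684570]
      = 12 × 190899411
      = 2,290,792,932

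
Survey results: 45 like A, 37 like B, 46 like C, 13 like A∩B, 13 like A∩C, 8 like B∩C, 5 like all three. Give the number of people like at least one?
99

|A∪B∪C| = 45+37+46-13-13-8+5 = 99.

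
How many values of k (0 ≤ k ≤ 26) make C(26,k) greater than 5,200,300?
7

Explanation: Row 26 is unimodal and symmetric about k=26/2. C(26,9)=3,124,550 ≤ 5,200,300; C(26,10)=5,311,735 > 5,200,300; by symmetry C(26,k) > 5,200,300 for k = 10..16. That's 16 - 10 + 1 = 7 values.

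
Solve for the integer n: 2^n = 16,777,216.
16,777,216 = 1,024 × 1,024 × 16 = 2^10 × 2^10 × 2^4 = 2^24, so n = 24.

Answer: 24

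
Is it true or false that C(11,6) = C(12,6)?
False

Solution: LHS = C(11,6) = 462; RHS = C(12,6) = 924. 462 ≠ 924, so the statement does not hold.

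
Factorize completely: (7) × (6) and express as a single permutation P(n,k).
P(7,2) = 7!/(5)!

Explanation: Product of 2 consecutive descending integers starting at 7: P(7,2) = 7!/5! = 42.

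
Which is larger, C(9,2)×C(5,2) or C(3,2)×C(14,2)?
C(9,2)×C(5,2)
C(9,2)×C(5,2)=360, C(3,2)×C(14,2)=273.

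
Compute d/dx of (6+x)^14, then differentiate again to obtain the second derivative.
182(6+x)^12

Reasoning: First derivative: 14(6+x)^{13}. Second derivative: 14·13·(6+x)^{12} = 182(6+x)^{12}.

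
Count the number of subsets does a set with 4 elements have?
16

Solution: Each element can be included or excluded: 2^4 = 16.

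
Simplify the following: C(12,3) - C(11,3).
55

Solution: C(12,3) - C(11,3) = C(11,2) = 55.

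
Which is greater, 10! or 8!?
10!
10!=3,628,800, 8!=40,320. 10! > 8!.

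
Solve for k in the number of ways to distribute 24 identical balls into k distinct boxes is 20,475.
Stars and bars: the count is C(24+k−1, k−1), increasing in k. k=3: C(26,2) = 325, k=4: C(27,3) = 2,925, k=5: C(28,4) = 20,475 ✓. So k = 5.

Answer: 5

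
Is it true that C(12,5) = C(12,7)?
True

Explanation: Symmetry C(n,k) = C(n,n-k): C(12,5) = 792 and C(12,7) = 792. Both sides agree, so the statement holds.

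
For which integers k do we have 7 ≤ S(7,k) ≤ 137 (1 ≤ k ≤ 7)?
2, 6

S(7,1)=1; S(7,2)=63; S(7,3)=301; S(7,4)=350; S(7,5)=140; S(7,6)=21; S(7,7)=1. So valid k = 2, 6.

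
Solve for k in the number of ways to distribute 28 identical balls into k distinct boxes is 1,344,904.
7

Reasoning: Stars and bars: the count is C(28+k−1, k−1), increasing in k. k=5: C(32,4) = 35,960, k=6: C(33,5) = 237,336, k=7: C(34,6) = 1,344,904 ✓. So k = 7.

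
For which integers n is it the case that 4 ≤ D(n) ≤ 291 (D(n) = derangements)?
Using D(n) = (n−1)[D(n−1) + D(n−2)] with D(1)=0, D(2)=1: D(3)=2; D(4)=9; D(5)=44; D(6)=265; D(7)=1,854. So valid n = 4, 5, 6.
Final answer: 4, 5, 6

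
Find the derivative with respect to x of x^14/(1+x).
(14x^13(1+x) - x^14)/(1+x)²

Reasoning: Quotient rule: [14x^{13}(1+x) - x^14]/(1+x)².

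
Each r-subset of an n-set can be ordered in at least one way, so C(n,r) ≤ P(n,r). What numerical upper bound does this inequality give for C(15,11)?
54,486,432,000

Explanation: P(15,11) = 15·14·13·12·11·10·9·8·7·6·5 = 54,486,432,000, so C(15,11) ≤ 54,486,432,000. (The bound is loose by a factor of 11! = 39,916,800: C(15,11) = 54,486,432,000/39,916,800 = 1,365.)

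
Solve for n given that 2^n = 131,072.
17

131,072 = 1,024 × 128 = 2^10 × 2^7 = 2^17, so n = 17.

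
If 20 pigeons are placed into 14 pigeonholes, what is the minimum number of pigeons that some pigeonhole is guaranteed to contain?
2

Pigeonhole: ⌈20/14⌉ = 2.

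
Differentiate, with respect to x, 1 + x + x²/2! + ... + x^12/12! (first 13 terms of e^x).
1 + x + x²/2! + ... + x^11/11!

Reasoning: Differentiating term by term gives the first 12 terms of e^x.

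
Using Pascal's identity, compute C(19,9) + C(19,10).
184,756

C(19,9) + C(19,10) = C(20,10) = 184,756.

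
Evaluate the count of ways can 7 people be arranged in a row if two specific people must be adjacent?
1,440

Treat pair as unit: (7-1)! arrangements × 2 internal orders = 1,440.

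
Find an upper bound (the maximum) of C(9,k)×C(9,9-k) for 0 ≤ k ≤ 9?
15,876

Working:
C(9,k)·C(9,9-k) = C(9,k)², maximised at the centre k = 4: C(9,4)² = 15,876.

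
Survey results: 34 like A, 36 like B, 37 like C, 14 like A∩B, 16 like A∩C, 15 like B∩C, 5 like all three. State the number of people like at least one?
67

Explanation: |A∪B∪C| = 34+36+37-14-16-15+5 = 67.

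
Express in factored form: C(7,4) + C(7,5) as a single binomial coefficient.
C(8,5)

By Pascal's identity: C(7,4) + C(7,5) = C(8,5) = 56.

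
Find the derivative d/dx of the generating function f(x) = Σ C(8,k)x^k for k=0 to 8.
Σ k·C(8,k)x^(k-1) for k=1 to 8

Term-by-term differentiation gives Σ k·C(8,k)x^{k-1} for k=1 to 8.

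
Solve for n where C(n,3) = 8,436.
38
C(n,3) = n(n−1)(n−2)/3! is increasing in n, and n(n−1)(n−2) = 3!·8,436 = 50,616 ≈ (n−1)^3 gives n ≈ 38.0. Check: C(36,3) = 7,140, C(37,3) = 7,770, C(38,3) = 8,436 ✓. So n = 38.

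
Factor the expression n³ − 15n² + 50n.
n(n − 5)(n − 10)

Explanation: n³ − 15n² + 50n = n(n² − 15n + 50) = n(n − 5)(n − 10).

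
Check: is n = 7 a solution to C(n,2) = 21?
C(7,2) = 7·6/2! = 42/2 = 21, which equals 21.
Final answer: Yes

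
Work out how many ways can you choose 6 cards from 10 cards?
210

Explanation: C(10,6) = 10! / (6! × (10-6)!)
         = 10! / (6! × 4!)
         = 210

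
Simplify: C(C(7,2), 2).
210

Working:
C(7,2) = 21, then C(21, 2) = 210.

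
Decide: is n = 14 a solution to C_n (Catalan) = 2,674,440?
Yes

Solution: C_14 = C(28,14)/(14+1) = 40,116,600/15 = 2,674,440, which equals 2,674,440.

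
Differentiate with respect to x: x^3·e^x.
Product rule: d/dx[x^3]·e^x + x^3·d/dx[e^x] = 3x^{2}e^x + x^3e^x.
Final answer: (3x^2 + x^3)e^x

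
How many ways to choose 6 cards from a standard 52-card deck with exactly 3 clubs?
2,613,754

13 clubs and 39 non-clubs: C(13,3) × C(39,3) = 286 × 9139 = 2,613,754.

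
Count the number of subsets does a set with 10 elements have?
1,024

Reasoning: Each element can be included or excluded: 2^10 = 1,024.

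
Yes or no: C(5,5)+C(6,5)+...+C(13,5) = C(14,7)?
No

Explanation: Hockey stick identity gives Σ = C(14,6) = 3,003; RHS C(14,7) = 3,432.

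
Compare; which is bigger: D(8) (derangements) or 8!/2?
8!/2

Reasoning: D(8) = (8-1)·[D(7) + D(6)] = 7·[1,854 + 265] = 14,833; 8!/2 = 40,320/2 = 20,160.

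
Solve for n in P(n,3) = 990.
P(n,3) = n(n−1)(n−2) is increasing in n; n(n−1)(n−2) ≈ (n−1)^3 = 990 gives n ≈ 11.0. Check: P(9,3) = 504, P(10,3) = 720, P(11,3) = 990 ✓. So n = 11.

Answer: 11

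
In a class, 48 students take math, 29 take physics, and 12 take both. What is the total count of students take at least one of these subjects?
65

Working:
|A∪B| = |A|+|B|-|A∩B| = 48+29-12 = 65.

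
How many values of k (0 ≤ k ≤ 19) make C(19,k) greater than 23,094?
8

Working:
Row 19 is unimodal and symmetric about k=19/2. C(19,5)=11,628 ≤ 23,094; C(19,6)=27,132 > 23,094; by symmetry C(19,k) > 23,094 for k = 6..13. That's 13 - 6 + 1 = 8 values.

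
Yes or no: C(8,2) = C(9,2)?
LHS = C(8,2) = 28; RHS = C(9,2) = 36. 28 ≠ 36, so the statement does not hold.

Answer: No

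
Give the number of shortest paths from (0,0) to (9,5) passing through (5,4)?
630

Explanation: To (5,4): C(9,5)=126. From there: C(5,4)=5. Total: 630.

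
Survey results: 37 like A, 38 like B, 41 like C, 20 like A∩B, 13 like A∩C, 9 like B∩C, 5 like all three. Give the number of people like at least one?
79
|A∪B∪C| = 37+38+41-20-13-9+5 = 79.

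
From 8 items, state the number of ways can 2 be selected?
28
C(8,2) = 8! / (2! × (8-2)!)
         = 8! / (2! × 6!)
         = 28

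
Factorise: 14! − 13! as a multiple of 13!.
13 × 13! = 80,951,270,400

Explanation: 14! − 13! = 14·13! − 13! = (14 − 1)·13! = 13 × 13! = 80,951,270,400.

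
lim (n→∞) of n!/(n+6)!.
0
n!/(n+6)! = 1/[(n+1)(n+2)···(n+6)] → 0 as n → ∞.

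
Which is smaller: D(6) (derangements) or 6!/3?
6!/3

Working:
D(6) = (6-1)·[D(5) + D(4)] = 5·[44 + 9] = 265; 6!/3 = 720/3 = 240.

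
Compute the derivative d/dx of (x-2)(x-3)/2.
(2x - 5)/2

Reasoning: d/dx[(x-2)(x-3)] = (x-3) + (x-2) = 2x - 5. Dividing by 2 gives (2x - 5)/2.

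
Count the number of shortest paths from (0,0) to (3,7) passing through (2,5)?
To (2,5): C(7,2)=21. From there: C(3,1)=3. Total: 63.
Final answer: 63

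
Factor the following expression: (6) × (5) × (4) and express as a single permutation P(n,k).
P(6,3) = 6!/(3)!

Explanation: Product of 3 consecutive descending integers starting at 6: P(6,3) = 6!/3! = 120.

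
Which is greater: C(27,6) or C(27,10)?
C(27,10)

Solution: C(27,6)=296,010, C(27,10)=8,436,285.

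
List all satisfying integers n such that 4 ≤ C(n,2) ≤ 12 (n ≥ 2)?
4, 5

Explanation: C(3,2)=3; C(4,2)=6; C(5,2)=10; C(6,2)=15. So valid n = 4, 5.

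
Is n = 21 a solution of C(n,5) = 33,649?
No

C(21,5) = 21·20·19·18·17/5! = 2,441,880/120 = 20,349, which does not equal 33,649.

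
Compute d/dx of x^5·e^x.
(5x^4 + x^5)e^x

Solution: Product rule: d/dx[x^5]·e^x + x^5·d/dx[e^x] = 5x^{4}e^x + x^5e^x.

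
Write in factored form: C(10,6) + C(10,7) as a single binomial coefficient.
By Pascal's identity: C(10,6) + C(10,7) = C(11,7) = 330.

Answer: C(11,7)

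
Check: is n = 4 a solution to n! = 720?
4! = 4·3! = 4·6 = 24, which does not equal 720.

Answer: No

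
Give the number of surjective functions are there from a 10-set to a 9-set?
16,329,600

Solution: Onto functions = 9! × S(10,9)
First compute S(10,9) via recurrence:
Using the Stirling recurrence: S(n,k) = k·S(n-1,k) + S(n-1,k-1)
S(10,9) = 9·S(9,9) + S(9,8)
         = 9·1 + 36
         = 9 + 36
         = 45
Then: 362880 × 45 = 16,329,600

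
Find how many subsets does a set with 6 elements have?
64
Each element can be included or excluded: 2^6 = 64.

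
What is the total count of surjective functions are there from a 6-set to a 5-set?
Onto functions = 5! × S(6,5)
First compute S(6,5) via recurrence:
Using the Stirling recurrence: S(n,k) = k·S(n-1,k) + S(n-1,k-1)
S(6,5) = 5·S(5,5) + S(5,4)
         = 5·1 + 10
         = 5 + 10
         = 15
Then: 120 × 15 = 1,800
Final answer: 1,800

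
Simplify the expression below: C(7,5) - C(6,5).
15
C(7,5) - C(6,5) = C(6,4) = 15.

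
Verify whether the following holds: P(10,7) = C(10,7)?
False

Explanation: P(10,7) = 604,800 but C(10,7) = 120; they differ by a factor of 7! = 5040, so the statement does not hold.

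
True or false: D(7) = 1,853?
False

Working:
Derangements of 7 elements: D(7) = (7-1)·[D(6) + D(5)] = 6·[265 + 44] = 1,854.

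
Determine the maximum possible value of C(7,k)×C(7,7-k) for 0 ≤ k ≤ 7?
1,225

Solution: C(7,k)·C(7,7-k) = C(7,k)², maximised at the centre k = 3: C(7,3)² = 1,225.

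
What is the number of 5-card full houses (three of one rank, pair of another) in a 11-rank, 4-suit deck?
Triple rank: 11. Triple suits: C(4,3)=4. Pair rank: 10. Pair suits: C(4,2)=6. Total: 2,640.
Final answer: 2,640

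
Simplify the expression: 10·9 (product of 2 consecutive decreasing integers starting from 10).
90

Working:
This is P(10,2) = 10!/(8)! = 90.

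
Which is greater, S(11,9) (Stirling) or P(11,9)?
P(11,9)

Reasoning: S(11,9) = 9·S(10,9) + S(10,8) = 9·45 + 750 = 1,155; P(11,9) = 19,958,400.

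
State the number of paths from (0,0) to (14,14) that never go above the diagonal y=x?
2,674,440

Explanation: Counted by the Catalan number C_14: C_14 = C(28,14)/(14+1) = 40,116,600/15 = 2,674,440.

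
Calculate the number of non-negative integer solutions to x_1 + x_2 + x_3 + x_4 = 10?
286

C(10+4-1, 4-1) = 286.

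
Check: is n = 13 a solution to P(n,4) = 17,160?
Yes
P(13,4) = 13·12·11·10 = 17,160, which equals 17,160.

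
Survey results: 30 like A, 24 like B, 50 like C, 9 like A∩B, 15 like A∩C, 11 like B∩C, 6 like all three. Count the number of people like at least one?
75

Solution: |A∪B∪C| = 30+24+50-9-15-11+6 = 75.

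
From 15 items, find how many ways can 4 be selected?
C(15,4) = 15! / (4! × (15-4)!)
         = 15! / (4! × 11!)
         = 1,365

Answer: 1,365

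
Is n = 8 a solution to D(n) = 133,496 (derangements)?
No

Working:
D(8) = (8-1)·[D(7) + D(6)] = 7·[1,854 + 265] = 14,833, which does not equal 133,496.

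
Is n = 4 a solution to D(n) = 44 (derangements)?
No
D(4) = (4-1)·[D(3) + D(2)] = 3·[2 + 1] = 9, which does not equal 44.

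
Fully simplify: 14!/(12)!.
182

Solution: This equals 14×13 = 182.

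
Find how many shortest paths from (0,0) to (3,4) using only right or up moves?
35

Reasoning: Choose 3 rights from 7 moves: C(7,3) = 35.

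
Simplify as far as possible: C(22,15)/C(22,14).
C(n,k+1)/C(n,k) = (n−k)/(k+1). Here (22−14)/(14+1) = 8/15 = 8/15.

Answer: 8/15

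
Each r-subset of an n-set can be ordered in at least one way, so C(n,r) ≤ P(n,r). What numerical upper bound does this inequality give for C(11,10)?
39,916,800

P(11,10) = 11·10·9·8·7·6·5·4·3·2 = 39,916,800, so C(11,10) ≤ 39,916,800. (The bound is loose by a factor of 10! = 3,628,800: C(11,10) = 39,916,800/3,628,800 = 11.)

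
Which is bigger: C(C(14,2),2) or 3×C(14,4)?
C(C(14,2),2)=4,095, 3×C(14,4)=3,003.

Answer: C(C(14,2),2)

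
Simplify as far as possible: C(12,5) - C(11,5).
330

Working:
C(12,5) - C(11,5) = C(11,4) = 330.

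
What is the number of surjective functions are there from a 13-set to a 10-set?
142,702,560,000

Onto functions = 10! × S(13,10)
First compute S(13,10) via recurrence:
Using the Stirling recurrence: S(n,k) = k·S(n-1,k) + S(n-1,k-1)
S(13,10) = 10·S(12,10) + S(12,9)
         = 10·1705 + 22275
         = 17050 + 22275
         = 39,325
Then: 3628800 × 39325 = 142,702,560,000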